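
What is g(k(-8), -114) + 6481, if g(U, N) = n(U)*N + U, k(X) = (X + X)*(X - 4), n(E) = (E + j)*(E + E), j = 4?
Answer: -8573423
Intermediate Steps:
n(E) = 2*E*(4 + E) (n(E) = (E + 4)*(E + E) = (4 + E)*(2*E) = 2*E*(4 + E))
k(X) = 2*X*(-4 + X) (k(X) = (2*X)*(-4 + X) = 2*X*(-4 + X))
g(U, N) = U + 2*N*U*(4 + U) (g(U, N) = (2*U*(4 + U))*N + U = 2*N*U*(4 + U) + U = U + 2*N*U*(4 + U))
g(k(-8), -114) + 6481 = (2*(-8)*(-4 - 8))*(1 + 2*(-114)*(4 + 2*(-8)*(-4 - 8))) + 6481 = (2*(-8)*(-12))*(1 + 2*(-114)*(4 + 2*(-8)*(-12))) + 6481 = 192*(1 + 2*(-114)*(4 + 192)) + 6481 = 192*(1 + 2*(-114)*196) + 6481 = 192*(1 - 44688) + 6481 = 192*(-44687) + 6481 = -8579904 + 6481 = -8573423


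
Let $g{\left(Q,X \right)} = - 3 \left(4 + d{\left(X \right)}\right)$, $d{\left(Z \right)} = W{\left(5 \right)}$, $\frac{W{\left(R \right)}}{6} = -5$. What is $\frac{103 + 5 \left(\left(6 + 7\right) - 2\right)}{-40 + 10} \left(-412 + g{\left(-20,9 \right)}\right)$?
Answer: $\frac{26386}{15} \approx 1759.1$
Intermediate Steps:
$W{\left(R \right)} = -30$ ($W{\left(R \right)} = 6 \left(-5\right) = -30$)
$d{\left(Z \right)} = -30$
$g{\left(Q,X \right)} = 78$ ($g{\left(Q,X \right)} = - 3 \left(4 - 30\right) = \left(-3\right) \left(-26\right) = 78$)
$\frac{103 + 5 \left(\left(6 + 7\right) - 2\right)}{-40 + 10} \left(-412 + g{\left(-20,9 \right)}\right) = \frac{103 + 5 \left(\left(6 + 7\right) - 2\right)}{-40 + 10} \left(-412 + 78\right) = \frac{103 + 5 \left(13 - 2\right)}{-30} \left(-334\right) = \left(103 + 5 \cdot 11\right) \left(- \frac{1}{30}\right) \left(-334\right) = \left(103 + 55\right) \left(- \frac{1}{30}\right) \left(-334\right) = 158 \left(- \frac{1}{30}\right) \left(-334\right) = \left(- \frac{79}{15}\right) \left(-334\right) = \frac{26386}{15}$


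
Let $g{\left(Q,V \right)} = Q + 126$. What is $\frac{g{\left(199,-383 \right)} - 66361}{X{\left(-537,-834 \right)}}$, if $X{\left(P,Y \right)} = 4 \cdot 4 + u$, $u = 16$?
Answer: $- \frac{16509}{8} \approx -2063.6$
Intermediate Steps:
$g{\left(Q,V \right)} = 126 + Q$
$X{\left(P,Y \right)} = 32$ ($X{\left(P,Y \right)} = 4 \cdot 4 + 16 = 16 + 16 = 32$)
$\frac{g{\left(199,-383 \right)} - 66361}{X{\left(-537,-834 \right)}} = \frac{\left(126 + 199\right) - 66361}{32} = \left(325 - 66361\right) \frac{1}{32} = \left(-66036\right) \frac{1}{32} = - \frac{16509}{8}$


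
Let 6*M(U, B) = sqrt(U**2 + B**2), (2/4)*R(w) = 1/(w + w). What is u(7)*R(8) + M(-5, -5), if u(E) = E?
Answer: 7/8 + 5*sqrt(2)/6 ≈ 2.0535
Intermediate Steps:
R(w) = 1/w (R(w) = 2/(w + w) = 2/((2*w)) = 2*(1/(2*w)) = 1/w)
M(U, B) = sqrt(B**2 + U**2)/6 (M(U, B) = sqrt(U**2 + B**2)/6 = sqrt(B**2 + U**2)/6)
u(7)*R(8) + M(-5, -5) = 7/8 + sqrt((-5)**2 + (-5)**2)/6 = 7*(1/8) + sqrt(25 + 25)/6 = 7/8 + sqrt(50)/6 = 7/8 + (5*sqrt(2))/6 = 7/8 + 5*sqrt(2)/6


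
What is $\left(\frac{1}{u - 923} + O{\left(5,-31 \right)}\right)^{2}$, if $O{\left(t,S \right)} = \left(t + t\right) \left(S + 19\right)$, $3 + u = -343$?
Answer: $\frac{23189502961}{1610361} \approx 14400.0$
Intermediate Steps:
$u = -346$ ($u = -3 - 343 = -346$)
$O{\left(t,S \right)} = 2 t \left(19 + S\right)$
$\left(\frac{1}{u - 923} + O{\left(5,-31 \right)}\right)^{2} = \left(\frac{1}{-346 - 923} + 2 \cdot 5 \left(19 - 31\right)\right)^{2} = \left(\frac{1}{-1269} + 2 \cdot 5 \left(-12\right)\right)^{2} = \left(- \frac{1}{1269} - 120\right)^{2} = \left(- \frac{152281}{1269}\right)^{2} = \frac{23189502961}{1610361}$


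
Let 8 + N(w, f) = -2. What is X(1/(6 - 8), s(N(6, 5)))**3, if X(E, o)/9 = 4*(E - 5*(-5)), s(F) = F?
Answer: 686128968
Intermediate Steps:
N(w, f) = -10 (N(w, f) = -8 - 2 = -10)
X(E, o) = 900 + 36*E (X(E, o) = 9*(4*(E - 5*(-5))) = 9*(4*(E + 25)) = 9*(4*(25 + E)) = 9*(100 + 4*E) = 900 + 36*E)
X(1/(6 - 8), s(N(6, 5)))**3 = (900 + 36/(6 - 8))**3 = (900 + 36/(-2))**3 = (900 + 36*(-1/2))**3 = (900 - 18)**3 = 882**3 = 686128968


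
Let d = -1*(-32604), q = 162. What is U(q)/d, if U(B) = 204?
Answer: 17/2717 ≈ 0.0062569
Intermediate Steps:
d = 32604
U(q)/d = 204/32604 = 204*(1/32604) = 17/2717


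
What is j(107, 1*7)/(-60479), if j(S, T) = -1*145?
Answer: 145/60479 ≈ 0.0023975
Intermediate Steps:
j(S, T) = -145
j(107, 1*7)/(-60479) = -145/(-60479) = -145*(-1/60479) = 145/60479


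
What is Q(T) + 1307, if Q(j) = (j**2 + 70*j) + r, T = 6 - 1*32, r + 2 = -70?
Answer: 91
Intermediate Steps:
r = -72 (r = -2 - 70 = -72)
T = -26 (T = 6 - 32 = -26)
Q(j) = -72 + j**2 + 70*j (Q(j) = (j**2 + 70*j) - 72 = -72 + j**2 + 70*j)
Q(T) + 1307 = (-72 + (-26)**2 + 70*(-26)) + 1307 = (-72 + 676 - 1820) + 1307 = -1216 + 1307 = 91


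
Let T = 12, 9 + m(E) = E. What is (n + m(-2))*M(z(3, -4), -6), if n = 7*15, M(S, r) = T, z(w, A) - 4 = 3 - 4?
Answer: 1128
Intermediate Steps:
z(w, A) = 3 (z(w, A) = 4 + (3 - 4) = 4 - 1 = 3)
m(E) = -9 + E
M(S, r) = 12
n = 105
(n + m(-2))*M(z(3, -4), -6) = (105 + (-9 - 2))*12 = (105 - 11)*12 = 94*12 = 1128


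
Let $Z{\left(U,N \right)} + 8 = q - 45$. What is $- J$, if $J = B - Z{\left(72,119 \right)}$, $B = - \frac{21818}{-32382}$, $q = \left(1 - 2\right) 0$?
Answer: $- \frac{869032}{16191} \approx -53.674$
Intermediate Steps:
$q = 0$ ($q = \left(-1\right) 0 = 0$)
$B = \frac{10909}{16191}$ ($B = \left(-21818\right) \left(- \frac{1}{32382}\right) = \frac{10909}{16191} \approx 0.67377$)
$Z{\left(U,N \right)} = -53$ ($Z{\left(U,N \right)} = -8 + \left(0 - 45\right) = -8 - 45 = -53$)
$J = \frac{869032}{16191}$ ($J = \frac{10909}{16191} - -53 = \frac{10909}{16191} + 53 = \frac{869032}{16191} \approx 53.674$)
$- J = \left(-1\right) \frac{869032}{16191} = - \frac{869032}{16191}$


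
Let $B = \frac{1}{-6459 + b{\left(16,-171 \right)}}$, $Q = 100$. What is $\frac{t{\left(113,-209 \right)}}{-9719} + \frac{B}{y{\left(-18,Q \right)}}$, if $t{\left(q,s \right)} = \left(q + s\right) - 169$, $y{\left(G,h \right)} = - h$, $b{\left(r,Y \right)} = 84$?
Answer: $\frac{168947219}{6195862500} \approx 0.027268$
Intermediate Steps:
$B = - \frac{1}{6375}$ ($B = \frac{1}{-6459 + 84} = \frac{1}{-6375} = - \frac{1}{6375} \approx -0.00015686$)
$t{\left(q,s \right)} = -169 + q + s$
$\frac{t{\left(113,-209 \right)}}{-9719} + \frac{B}{y{\left(-18,Q \right)}} = \frac{-169 + 113 - 209}{-9719} - \frac{1}{6375 \left(\left(-1\right) 100\right)} = \left(-265\right) \left(- \frac{1}{9719}\right) - \frac{1}{6375 \left(-100\right)} = \frac{265}{9719} - - \frac{1}{637500} = \frac{265}{9719} + \frac{1}{637500} = \frac{168947219}{6195862500}$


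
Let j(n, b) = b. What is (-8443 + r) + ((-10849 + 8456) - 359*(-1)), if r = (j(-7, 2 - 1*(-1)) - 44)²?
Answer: -8796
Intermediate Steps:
r = 1681 (r = ((2 - 1*(-1)) - 44)² = ((2 + 1) - 44)² = (3 - 44)² = (-41)² = 1681)
(-8443 + r) + ((-10849 + 8456) - 359*(-1)) = (-8443 + 1681) + ((-10849 + 8456) - 359*(-1)) = -6762 + (-2393 + 359) = -6762 - 2034 = -8796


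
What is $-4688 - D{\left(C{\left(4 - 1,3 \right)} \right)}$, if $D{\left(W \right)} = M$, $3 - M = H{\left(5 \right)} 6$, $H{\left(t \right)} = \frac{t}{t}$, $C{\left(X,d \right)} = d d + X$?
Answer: $-4685$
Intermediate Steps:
$C{\left(X,d \right)} = X + d^{2}$ ($C{\left(X,d \right)} = d^{2} + X = X + d^{2}$)
$H{\left(t \right)} = 1$
$M = -3$ ($M = 3 - 1 \cdot 6 = 3 - 6 = -3$)
$D{\left(W \right)} = -3$
$-4688 - D{\left(C{\left(4 - 1,3 \right)} \right)} = -4688 - -3 = -4688 + 3 = -4685$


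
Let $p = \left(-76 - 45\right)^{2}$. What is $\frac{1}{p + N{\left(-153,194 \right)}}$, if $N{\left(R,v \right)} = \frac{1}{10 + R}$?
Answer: $\frac{143}{2093662} \approx 6.8301 \cdot 10^{-5}$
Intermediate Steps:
$p = 14641$ ($p = \left(-121\right)^{2} = 14641$)
$\frac{1}{p + N{\left(-153,194 \right)}} = \frac{1}{14641 + \frac{1}{10 - 153}} = \frac{1}{14641 + \frac{1}{-143}} = \frac{1}{14641 - \frac{1}{143}} = \frac{1}{\frac{2093662}{143}} = \frac{143}{2093662}$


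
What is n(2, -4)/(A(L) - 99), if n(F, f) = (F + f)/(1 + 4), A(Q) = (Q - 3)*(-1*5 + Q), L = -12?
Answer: -1/390 ≈ -0.0025641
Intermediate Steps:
A(Q) = (-5 + Q)*(-3 + Q) (A(Q) = (-3 + Q)*(-5 + Q) = (-5 + Q)*(-3 + Q))
n(F, f) = F/5 + f/5 (n(F, f) = (F + f)/5 = (F + f)*(1/5) = F/5 + f/5)
n(2, -4)/(A(L) - 99) = ((1/5)*2 + (1/5)*(-4))/((15 + (-12)**2 - 8*(-12)) - 99) = (2/5 - 4/5)/((15 + 144 + 96) - 99) = -2/(5*(255 - 99)) = -2/5/156 = -2/5*1/156 = -1/390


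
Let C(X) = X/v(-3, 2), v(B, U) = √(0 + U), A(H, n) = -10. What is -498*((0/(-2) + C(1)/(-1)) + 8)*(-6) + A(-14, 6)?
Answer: 23894 - 1494*√2 ≈ 21781.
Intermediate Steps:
v(B, U) = √U
C(X) = X*√2/2 (C(X) = X/(√2) = X*(√2/2) = X*√2/2)
-498*((0/(-2) + C(1)/(-1)) + 8)*(-6) + A(-14, 6) = -498*((0/(-2) + ((½)*1*√2)/(-1)) + 8)*(-6) - 10 = -498*((0*(-½) + (√2/2)*(-1)) + 8)*(-6) - 10 = -498*((0 - √2/2) + 8)*(-6) - 10 = -498*(-√2/2 + 8)*(-6) - 10 = -498*(8 - √2/2)*(-6) - 10 = -498*(-48 + 3*√2) - 10 = (23904 - 1494*√2) - 10 = 23894 - 1494*√2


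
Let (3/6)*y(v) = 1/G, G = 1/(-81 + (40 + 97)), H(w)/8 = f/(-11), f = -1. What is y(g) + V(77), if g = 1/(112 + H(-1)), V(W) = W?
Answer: 189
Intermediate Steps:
H(w) = 8/11 (H(w) = 8*(-1/(-11)) = 8*(-1*(-1/11)) = 8*(1/11) = 8/11)
g = 11/1240 (g = 1/(112 + 8/11) = 1/(1240/11) = 11/1240 ≈ 0.0088710)
G = 1/56 (G = 1/(-81 + 137) = 1/56 ≈ 0.017857)
y(v) = 112 (y(v) = 2/(1/56) = 2*56 = 112)
y(g) + V(77) = 112 + 77 = 189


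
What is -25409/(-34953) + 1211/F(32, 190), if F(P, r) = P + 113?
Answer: 46012388/5068185 ≈ 9.0787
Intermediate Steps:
F(P, r) = 113 + P
-25409/(-34953) + 1211/F(32, 190) = -25409/(-34953) + 1211/(113 + 32) = -25409*(-1/34953) + 1211/145 = 25409/34953 + 1211*(1/145) = 25409/34953 + 1211/145 = 46012388/5068185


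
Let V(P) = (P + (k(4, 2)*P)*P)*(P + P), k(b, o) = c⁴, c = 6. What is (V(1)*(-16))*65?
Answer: -2697760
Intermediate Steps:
k(b, o) = 1296 (k(b, o) = 6⁴ = 1296)
V(P) = 2*P*(P + 1296*P²) (V(P) = (P + (1296*P)*P)*(P + P) = (P + 1296*P²)*(2*P) = 2*P*(P + 1296*P²))
(V(1)*(-16))*65 = ((1²*(2 + 2592*1))*(-16))*65 = ((1*(2 + 2592))*(-16))*65 = ((1*2594)*(-16))*65 = (2594*(-16))*65 = -41504*65 = -2697760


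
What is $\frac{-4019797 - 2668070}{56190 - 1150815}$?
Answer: $\frac{2229289}{364875} \approx 6.1097$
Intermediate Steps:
$\frac{-4019797 - 2668070}{56190 - 1150815} = - \frac{6687867}{-1094625} = \left(-6687867\right) \left(- \frac{1}{1094625}\right) = \frac{2229289}{364875}$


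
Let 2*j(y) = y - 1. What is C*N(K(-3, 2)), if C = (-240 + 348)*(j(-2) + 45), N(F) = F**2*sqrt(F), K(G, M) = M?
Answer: 18792*sqrt(2) ≈ 26576.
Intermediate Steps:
j(y) = -1/2 + y/2 (j(y) = (y - 1)/2 = (-1 + y)/2 = -1/2 + y/2)
N(F) = F**(5/2)
C = 4698 (C = (-240 + 348)*((-1/2 + (1/2)*(-2)) + 45) = 108*((-1/2 - 1) + 45) = 108*(-3/2 + 45) = 108*(87/2) = 4698)
C*N(K(-3, 2)) = 4698*2**(5/2) = 4698*(4*sqrt(2)) = 18792*sqrt(2)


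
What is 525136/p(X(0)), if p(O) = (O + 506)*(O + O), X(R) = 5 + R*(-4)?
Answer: 262568/2555 ≈ 102.77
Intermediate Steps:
X(R) = 5 - 4*R
p(O) = 2*O*(506 + O) (p(O) = (506 + O)*(2*O) = 2*O*(506 + O))
525136/p(X(0)) = 525136/((2*(5 - 4*0)*(506 + (5 - 4*0)))) = 525136/((2*(5 + 0)*(506 + (5 + 0)))) = 525136/((2*5*(506 + 5))) = 525136/((2*5*511)) = 525136/5110 = 525136*(1/5110) = 262568/2555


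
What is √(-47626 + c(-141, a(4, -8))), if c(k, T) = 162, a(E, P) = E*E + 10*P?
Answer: 2*I*√11866 ≈ 217.86*I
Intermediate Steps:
a(E, P) = E² + 10*P
√(-47626 + c(-141, a(4, -8))) = √(-47626 + 162) = √(-47464) = 2*I*√11866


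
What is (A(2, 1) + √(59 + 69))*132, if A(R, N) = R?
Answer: 264 + 1056*√2 ≈ 1757.4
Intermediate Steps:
(A(2, 1) + √(59 + 69))*132 = (2 + √(59 + 69))*132 = (2 + √128)*132 = (2 + 8*√2)*132 = 264 + 1056*√2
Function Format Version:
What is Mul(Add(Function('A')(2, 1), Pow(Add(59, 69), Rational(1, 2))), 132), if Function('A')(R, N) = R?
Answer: Add(264, Mul(1056, Pow(2, Rational(1, 2)))) ≈ 1757.4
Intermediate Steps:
Mul(Add(Function('A')(2, 1), Pow(Add(59, 69), Rational(1, 2))), 132) = Mul(Add(2, Pow(Add(59, 69), Rational(1, 2))), 132) = Mul(Add(2, Pow(128, Rational(1, 2))), 132) = Mul(Add(2, Mul(8, Pow(2, Rational(1, 2)))), 132) = Add(264, Mul(1056, Pow(2, Rational(1, 2))))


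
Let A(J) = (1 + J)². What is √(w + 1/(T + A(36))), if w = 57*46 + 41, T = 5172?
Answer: 2*√28483903011/6541 ≈ 51.604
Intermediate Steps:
w = 2663 (w = 2622 + 41 = 2663)
√(w + 1/(T + A(36))) = √(2663 + 1/(5172 + (1 + 36)²)) = √(2663 + 1/(5172 + 37²)) = √(2663 + 1/(5172 + 1369)) = √(2663 + 1/6541) = √(17418684/6541) = 2*√28483903011/6541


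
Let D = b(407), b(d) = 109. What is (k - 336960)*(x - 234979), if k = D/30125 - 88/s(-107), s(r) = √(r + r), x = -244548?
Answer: 4867640162571557/30125 - 21099188*I*√214/107 ≈ 1.6158e+11 - 2.8846e+6*I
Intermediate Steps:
D = 109
s(r) = √2*√r (s(r) = √(2*r) = √2*√r)
k = 109/30125 + 44*I*√214/107 (k = 109/30125 - 88*(-I*√214/214) = 109/30125 - (-44)*I*√214/107 = 109/30125 + 44*I*√214/107 ≈ 0.0036183 + 6.0156*I)
(k - 336960)*(x - 234979) = ((109/30125 + 44*I*√214/107) - 336960)*(-244548 - 234979) = (-10150919891/30125 + 44*I*√214/107)*(-479527) = 4867640162571557/30125 - 21099188*I*√214/107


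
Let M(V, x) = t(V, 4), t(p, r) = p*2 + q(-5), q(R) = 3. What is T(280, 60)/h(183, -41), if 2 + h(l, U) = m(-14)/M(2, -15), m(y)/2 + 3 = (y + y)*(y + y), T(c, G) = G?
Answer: 35/129 ≈ 0.27132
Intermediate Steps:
t(p, r) = 3 + 2*p (t(p, r) = p*2 + 3 = 2*p + 3 = 3 + 2*p)
M(V, x) = 3 + 2*V
m(y) = -6 + 8*y**2 (m(y) = -6 + 2*((y + y)*(y + y)) = -6 + 2*((2*y)*(2*y)) = -6 + 2*(4*y**2) = -6 + 8*y**2)
h(l, U) = 1548/7 (h(l, U) = -2 + (-6 + 8*(-14)**2)/(3 + 2*2) = -2 + (-6 + 8*196)/(3 + 4) = -2 + (-6 + 1568)/7 = -2 + 1562*(1/7) = -2 + 1562/7 = 1548/7)
T(280, 60)/h(183, -41) = 60/(1548/7) = 60*(7/1548) = 35/129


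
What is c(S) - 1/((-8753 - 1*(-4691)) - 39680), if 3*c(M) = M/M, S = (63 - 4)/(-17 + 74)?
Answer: 43745/131226 ≈ 0.33336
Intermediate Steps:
S = 59/57 ≈ 1.0351
c(M) = ⅓ (c(M) = (M/M)/3 = (⅓)*1 = ⅓)
c(S) - 1/((-8753 - 1*(-4691)) - 39680) = ⅓ - 1/((-8753 - 1*(-4691)) - 39680) = ⅓ - 1/((-8753 + 4691) - 39680) = ⅓ - 1/(-4062 - 39680) = ⅓ - 1/(-43742) = ⅓ - 1*(-1/43742) = ⅓ + 1/43742 = 43745/131226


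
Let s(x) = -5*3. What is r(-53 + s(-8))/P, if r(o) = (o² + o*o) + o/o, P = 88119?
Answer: 3083/29373 ≈ 0.10496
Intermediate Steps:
s(x) = -15
r(o) = 1 + 2*o² (r(o) = (o² + o²) + 1 = 2*o² + 1 = 1 + 2*o²)
r(-53 + s(-8))/P = (1 + 2*(-53 - 15)²)/88119 = (1 + 2*(-68)²)*(1/88119) = (1 + 2*4624)*(1/88119) = (1 + 9248)*(1/88119) = 9249*(1/88119) = 3083/29373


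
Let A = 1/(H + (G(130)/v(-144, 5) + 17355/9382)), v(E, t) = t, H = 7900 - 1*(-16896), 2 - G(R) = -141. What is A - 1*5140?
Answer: -5986088984630/1164608761 ≈ -5140.0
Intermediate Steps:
G(R) = 143 (G(R) = 2 - 1*(-141) = 2 + 141 = 143)
H = 24796 (H = 7900 + 16896 = 24796)
A = 46910/1164608761 (A = 1/(24796 + (143/5 + 17355/9382)) = 1/(24796 + 1428401/46910) = 1/(1164608761/46910) = 46910/1164608761 ≈ 4.0280e-5)
A - 1*5140 = 46910/1164608761 - 1*5140 = 46910/1164608761 - 5140 = -5986088984630/1164608761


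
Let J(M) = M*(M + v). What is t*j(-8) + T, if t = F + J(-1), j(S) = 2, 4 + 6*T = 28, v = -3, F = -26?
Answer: -40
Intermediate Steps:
T = 4 (T = -⅔ + (⅙)*28 = -⅔ + 14/3 = 4)
J(M) = M*(-3 + M) (J(M) = M*(M - 3) = M*(-3 + M))
t = -22 (t = -26 - (-3 - 1) = -26 - 1*(-4) = -26 + 4 = -22)
t*j(-8) + T = -22*2 + 4 = -44 + 4 = -40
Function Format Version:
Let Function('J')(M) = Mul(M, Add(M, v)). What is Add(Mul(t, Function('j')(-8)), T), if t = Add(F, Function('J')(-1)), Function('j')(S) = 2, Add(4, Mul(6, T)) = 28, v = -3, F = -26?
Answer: -40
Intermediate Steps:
T = 4 (T = Add(Rational(-2, 3), Mul(Rational(1, 6), 28)) = Add(Rational(-2, 3), Rational(14, 3)) = 4)
Function('J')(M) = Mul(M, Add(-3, M)) (Function('J')(M) = Mul(M, Add(M, -3)) = Mul(M, Add(-3, M)))
t = -22 (t = Add(-26, Mul(-1, Add(-3, -1))) = Add(-26, Mul(-1, -4)) = Add(-26, 4) = -22)
Add(Mul(t, Function('j')(-8)), T) = Add(Mul(-22, 2), 4) = Add(-44, 4) = -40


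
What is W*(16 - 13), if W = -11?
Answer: -33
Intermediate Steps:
W*(16 - 13) = -11*(16 - 13) = -11*3 = -33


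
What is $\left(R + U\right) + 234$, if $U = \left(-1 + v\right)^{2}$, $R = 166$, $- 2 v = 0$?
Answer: $401$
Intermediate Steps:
$v = 0$ ($v = \left(- \frac{1}{2}\right) 0 = 0$)
$U = 1$ ($U = \left(-1 + 0\right)^{2} = \left(-1\right)^{2} = 1$)
$\left(R + U\right) + 234 = \left(166 + 1\right) + 234 = 167 + 234 = 401$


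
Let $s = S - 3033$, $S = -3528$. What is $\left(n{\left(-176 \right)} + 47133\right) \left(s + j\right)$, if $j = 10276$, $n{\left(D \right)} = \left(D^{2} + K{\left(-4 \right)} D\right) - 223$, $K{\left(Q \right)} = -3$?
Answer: $291308010$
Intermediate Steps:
$n{\left(D \right)} = -223 + D^{2} - 3 D$ ($n{\left(D \right)} = \left(D^{2} - 3 D\right) - 223 = -223 + D^{2} - 3 D$)
$s = -6561$ ($s = -3528 - 3033 = -6561$)
$\left(n{\left(-176 \right)} + 47133\right) \left(s + j\right) = \left(\left(-223 + \left(-176\right)^{2} - -528\right) + 47133\right) \left(-6561 + 10276\right) = \left(\left(-223 + 30976 + 528\right) + 47133\right) 3715 = \left(31281 + 47133\right) 3715 = 78414 \cdot 3715 = 291308010$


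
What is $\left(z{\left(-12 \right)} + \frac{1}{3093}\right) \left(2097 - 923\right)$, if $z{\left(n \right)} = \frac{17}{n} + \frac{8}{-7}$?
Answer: $- \frac{43366973}{14434} \approx -3004.5$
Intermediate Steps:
$z{\left(n \right)} = - \frac{8}{7} + \frac{17}{n}$ ($z{\left(n \right)} = \frac{17}{n} + 8 \left(- \frac{1}{7}\right) = \frac{17}{n} - \frac{8}{7} = - \frac{8}{7} + \frac{17}{n}$)
$\left(z{\left(-12 \right)} + \frac{1}{3093}\right) \left(2097 - 923\right) = \left(\left(- \frac{8}{7} + \frac{17}{-12}\right) + \frac{1}{3093}\right) \left(2097 - 923\right) = \left(\left(- \frac{8}{7} + 17 \left(- \frac{1}{12}\right)\right) + \frac{1}{3093}\right) \left(2097 + \left(-2408 + 1485\right)\right) = \left(\left(- \frac{8}{7} - \frac{17}{12}\right) + \frac{1}{3093}\right) \left(2097 - 923\right) = \left(- \frac{215}{84} + \frac{1}{3093}\right) 1174 = \left(- \frac{73879}{28868}\right) 1174 = - \frac{43366973}{14434}$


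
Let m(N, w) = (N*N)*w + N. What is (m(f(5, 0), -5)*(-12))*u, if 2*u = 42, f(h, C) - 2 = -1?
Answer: 1008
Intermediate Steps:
f(h, C) = 1 (f(h, C) = 2 - 1 = 1)
m(N, w) = N + w*N² (m(N, w) = N²*w + N = w*N² + N = N + w*N²)
u = 21 (u = (½)*42 = 21)
(m(f(5, 0), -5)*(-12))*u = ((1*(1 + 1*(-5)))*(-12))*21 = ((1*(1 - 5))*(-12))*21 = ((1*(-4))*(-12))*21 = -4*(-12)*21 = 48*21 = 1008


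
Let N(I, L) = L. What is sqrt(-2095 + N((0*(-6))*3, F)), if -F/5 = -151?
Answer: 2*I*sqrt(335) ≈ 36.606*I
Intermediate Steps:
F = 755 (F = -5*(-151) = 755)
sqrt(-2095 + N((0*(-6))*3, F)) = sqrt(-2095 + 755) = sqrt(-1340) = 2*I*sqrt(335)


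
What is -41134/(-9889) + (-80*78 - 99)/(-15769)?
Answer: 711328417/155939641 ≈ 4.5616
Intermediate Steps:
-41134/(-9889) + (-80*78 - 99)/(-15769) = -41134*(-1/9889) + (-6240 - 99)*(-1/15769) = 41134/9889 - 6339*(-1/15769) = 41134/9889 + 6339/15769 = 711328417/155939641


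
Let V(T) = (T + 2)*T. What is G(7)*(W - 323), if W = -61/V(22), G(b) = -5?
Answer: 853025/528 ≈ 1615.6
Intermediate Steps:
V(T) = T*(2 + T) (V(T) = (2 + T)*T = T*(2 + T))
W = -61/528 (W = -61*1/(22*(2 + 22)) = -61/(22*24) = -61/528 ≈ -0.11553)
G(7)*(W - 323) = -5*(-61/528 - 323) = -5*(-170605/528) = 853025/528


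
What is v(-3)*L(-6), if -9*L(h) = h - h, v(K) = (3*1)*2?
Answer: 0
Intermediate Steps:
v(K) = 6 (v(K) = 3*2 = 6)
L(h) = 0 (L(h) = -(h - h)/9 = -1/9*0 = 0)
v(-3)*L(-6) = 6*0 = 0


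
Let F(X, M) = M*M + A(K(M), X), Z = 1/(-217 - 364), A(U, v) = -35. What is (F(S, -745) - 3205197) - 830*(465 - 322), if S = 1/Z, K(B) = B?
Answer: -2768897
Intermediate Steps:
Z = -1/581 (Z = 1/(-581) = -1/581 ≈ -0.0017212)
S = -581 (S = 1/(-1/581) = -581)
F(X, M) = -35 + M**2 (F(X, M) = M*M - 35 = M**2 - 35 = -35 + M**2)
(F(S, -745) - 3205197) - 830*(465 - 322) = ((-35 + (-745)**2) - 3205197) - 830*(465 - 322) = ((-35 + 555025) - 3205197) - 830*143 = (554990 - 3205197) - 118690 = -2650207 - 118690 = -2768897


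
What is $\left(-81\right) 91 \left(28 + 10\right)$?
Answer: $-280098$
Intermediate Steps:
$\left(-81\right) 91 \left(28 + 10\right) = \left(-7371\right) 38 = -280098$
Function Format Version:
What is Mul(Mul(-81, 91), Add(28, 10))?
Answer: -280098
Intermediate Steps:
Mul(Mul(-81, 91), Add(28, 10)) = Mul(-7371, 38) = -280098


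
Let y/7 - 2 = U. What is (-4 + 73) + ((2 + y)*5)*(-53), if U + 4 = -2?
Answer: 6959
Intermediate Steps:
U = -6 (U = -4 - 2 = -6)
y = -28 (y = 14 + 7*(-6) = 14 - 42 = -28)
(-4 + 73) + ((2 + y)*5)*(-53) = (-4 + 73) + ((2 - 28)*5)*(-53) = 69 - 26*5*(-53) = 69 - 130*(-53) = 69 + 6890 = 6959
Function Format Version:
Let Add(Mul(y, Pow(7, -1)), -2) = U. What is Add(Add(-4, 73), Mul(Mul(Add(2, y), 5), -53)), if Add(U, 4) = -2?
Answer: 6959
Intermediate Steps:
U = -6 (U = Add(-4, -2) = -6)
y = -28 (y = Add(14, Mul(7, -6)) = Add(14, -42) = -28)
Add(Add(-4, 73), Mul(Mul(Add(2, y), 5), -53)) = Add(Add(-4, 73), Mul(Mul(Add(2, -28), 5), -53)) = Add(69, Mul(Mul(-26, 5), -53)) = Add(69, Mul(-130, -53)) = Add(69, 6890) = 6959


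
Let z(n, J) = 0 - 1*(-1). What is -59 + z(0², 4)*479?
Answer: 420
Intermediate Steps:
z(n, J) = 1 (z(n, J) = 0 + 1 = 1)
-59 + z(0², 4)*479 = -59 + 1*479 = -59 + 479 = 420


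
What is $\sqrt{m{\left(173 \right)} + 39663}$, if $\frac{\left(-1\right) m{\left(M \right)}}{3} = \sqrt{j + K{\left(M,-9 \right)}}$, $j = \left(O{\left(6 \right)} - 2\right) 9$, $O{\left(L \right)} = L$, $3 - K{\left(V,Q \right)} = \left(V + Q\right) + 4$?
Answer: $\sqrt{39663 - 3 i \sqrt{129}} \approx 199.16 - 0.0855 i$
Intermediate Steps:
$K{\left(V,Q \right)} = -1 - Q - V$ ($K{\left(V,Q \right)} = 3 - \left(\left(V + Q\right) + 4\right) = 3 - \left(\left(Q + V\right) + 4\right) = 3 - \left(4 + Q + V\right) = -1 - Q - V$)
$j = 36$ ($j = \left(6 - 2\right) 9 = 4 \cdot 9 = 36$)
$m{\left(M \right)} = - 3 \sqrt{44 - M}$ ($m{\left(M \right)} = - 3 \sqrt{36 - \left(-8 + M\right)} = - 3 \sqrt{44 - M}$)
$\sqrt{m{\left(173 \right)} + 39663} = \sqrt{- 3 \sqrt{44 - 173} + 39663} = \sqrt{- 3 \sqrt{-129} + 39663} = \sqrt{- 3 i \sqrt{129} + 39663} = \sqrt{39663 - 3 i \sqrt{129}}$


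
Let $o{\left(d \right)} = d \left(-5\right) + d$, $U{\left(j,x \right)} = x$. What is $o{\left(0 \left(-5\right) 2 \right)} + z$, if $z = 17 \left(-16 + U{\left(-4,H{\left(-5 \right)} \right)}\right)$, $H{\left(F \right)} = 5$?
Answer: $-187$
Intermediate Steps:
$o{\left(d \right)} = - 4 d$ ($o{\left(d \right)} = - 5 d + d = - 4 d$)
$z = -187$ ($z = 17 \left(-16 + 5\right) = 17 \left(-11\right) = -187$)
$o{\left(0 \left(-5\right) 2 \right)} + z = - 4 \cdot 0 \left(-5\right) 2 - 187 = - 4 \cdot 0 \cdot 2 - 187 = \left(-4\right) 0 - 187 = 0 - 187 = -187$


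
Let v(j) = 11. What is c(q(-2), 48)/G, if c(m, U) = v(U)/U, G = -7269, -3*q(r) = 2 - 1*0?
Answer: -11/348912 ≈ -3.1527e-5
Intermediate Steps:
q(r) = -⅔ (q(r) = -(2 - 1*0)/3 = -(2 + 0)/3 = -⅓*2 = -⅔)
c(m, U) = 11/U
c(q(-2), 48)/G = (11/48)/(-7269) = (11*(1/48))*(-1/7269) = (11/48)*(-1/7269) = -11/348912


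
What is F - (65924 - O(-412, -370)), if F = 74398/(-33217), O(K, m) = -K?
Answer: -2176186502/33217 ≈ -65514.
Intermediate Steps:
F = -74398/33217 (F = 74398*(-1/33217) = -74398/33217 ≈ -2.2398)
F - (65924 - O(-412, -370)) = -74398/33217 - (65924 - (-1)*(-412)) = -74398/33217 - (65924 - 1*412) = -74398/33217 - (65924 - 412) = -74398/33217 - 1*65512 = -74398/33217 - 65512 = -2176186502/33217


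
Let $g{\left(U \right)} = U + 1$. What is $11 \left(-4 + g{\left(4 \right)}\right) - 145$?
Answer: $-134$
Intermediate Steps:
$g{\left(U \right)} = 1 + U$
$11 \left(-4 + g{\left(4 \right)}\right) - 145 = 11 \left(-4 + \left(1 + 4\right)\right) - 145 = 11 \left(-4 + 5\right) - 145 = 11 \cdot 1 - 145 = 11 - 145 = -134$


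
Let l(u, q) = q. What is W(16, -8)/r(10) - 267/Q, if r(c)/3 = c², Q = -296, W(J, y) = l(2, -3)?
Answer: 6601/7400 ≈ 0.89203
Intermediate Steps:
W(J, y) = -3
r(c) = 3*c²
W(16, -8)/r(10) - 267/Q = -3/(3*10²) - 267/(-296) = -3/(3*100) - 267*(-1/296) = -3/300 + 267/296 = -3*1/300 + 267/296 = -1/100 + 267/296 = 6601/7400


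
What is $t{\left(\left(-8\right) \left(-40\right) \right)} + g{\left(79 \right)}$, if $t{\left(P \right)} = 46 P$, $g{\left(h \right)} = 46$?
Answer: $14766$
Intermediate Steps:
$t{\left(\left(-8\right) \left(-40\right) \right)} + g{\left(79 \right)} = 46 \left(\left(-8\right) \left(-40\right)\right) + 46 = 46 \cdot 320 + 46 = 14720 + 46 = 14766$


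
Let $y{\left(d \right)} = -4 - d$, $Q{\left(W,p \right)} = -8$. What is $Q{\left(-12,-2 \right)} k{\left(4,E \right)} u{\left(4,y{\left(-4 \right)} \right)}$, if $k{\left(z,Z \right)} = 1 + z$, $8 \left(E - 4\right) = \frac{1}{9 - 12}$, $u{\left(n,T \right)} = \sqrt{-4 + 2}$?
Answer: $- 40 i \sqrt{2} \approx - 56.569 i$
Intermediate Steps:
$u{\left(n,T \right)} = i \sqrt{2}$ ($u{\left(n,T \right)} = \sqrt{-2} = i \sqrt{2}$)
$E = \frac{95}{24}$ ($E = 4 + \frac{1}{8 \left(9 - 12\right)} = 4 + \frac{1}{8 \left(-3\right)} = 4 + \frac{1}{8} \left(- \frac{1}{3}\right) = 4 - \frac{1}{24} = \frac{95}{24} \approx 3.9583$)
$Q{\left(-12,-2 \right)} k{\left(4,E \right)} u{\left(4,y{\left(-4 \right)} \right)} = - 8 \left(1 + 4\right) i \sqrt{2} = \left(-8\right) 5 i \sqrt{2} = - 40 i \sqrt{2}$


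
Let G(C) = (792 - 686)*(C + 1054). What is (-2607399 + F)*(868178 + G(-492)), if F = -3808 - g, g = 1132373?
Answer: -3473106345000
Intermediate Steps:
G(C) = 111724 + 106*C (G(C) = 106*(1054 + C) = 111724 + 106*C)
F = -1136181 (F = -3808 - 1*1132373 = -3808 - 1132373 = -1136181)
(-2607399 + F)*(868178 + G(-492)) = (-2607399 - 1136181)*(868178 + (111724 + 106*(-492))) = -3743580*(868178 + (111724 - 52152)) = -3743580*(868178 + 59572) = -3743580*927750 = -3473106345000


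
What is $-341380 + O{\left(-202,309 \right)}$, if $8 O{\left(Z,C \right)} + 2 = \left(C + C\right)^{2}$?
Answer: $- \frac{1174559}{4} \approx -2.9364 \cdot 10^{5}$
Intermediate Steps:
$O{\left(Z,C \right)} = - \frac{1}{4} + \frac{C^{2}}{2}$ ($O{\left(Z,C \right)} = - \frac{1}{4} + \frac{\left(C + C\right)^{2}}{8} = - \frac{1}{4} + \frac{\left(2 C\right)^{2}}{8} = - \frac{1}{4} + \frac{4 C^{2}}{8} = - \frac{1}{4} + \frac{C^{2}}{2}$)
$-341380 + O{\left(-202,309 \right)} = -341380 - \left(\frac{1}{4} - \frac{309^{2}}{2}\right) = -341380 + \left(- \frac{1}{4} + \frac{1}{2} \cdot 95481\right) = -341380 + \left(- \frac{1}{4} + \frac{95481}{2}\right) = -341380 + \frac{190961}{4} = - \frac{1174559}{4}$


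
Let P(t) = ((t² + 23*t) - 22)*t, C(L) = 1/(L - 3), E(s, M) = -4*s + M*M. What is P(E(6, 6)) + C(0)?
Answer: 14327/3 ≈ 4775.7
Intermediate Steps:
E(s, M) = M² - 4*s (E(s, M) = -4*s + M² = M² - 4*s)
C(L) = 1/(-3 + L)
P(t) = t*(-22 + t² + 23*t) (P(t) = (-22 + t² + 23*t)*t = t*(-22 + t² + 23*t))
P(E(6, 6)) + C(0) = (6² - 4*6)*(-22 + (6² - 4*6)² + 23*(6² - 4*6)) + 1/(-3 + 0) = (36 - 24)*(-22 + (36 - 24)² + 23*(36 - 24)) + 1/(-3) = 12*(-22 + 12² + 23*12) - ⅓ = 12*(-22 + 144 + 276) - ⅓ = 12*398 - ⅓ = 4776 - ⅓ = 14327/3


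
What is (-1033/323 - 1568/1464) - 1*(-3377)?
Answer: 199358746/59109 ≈ 3372.7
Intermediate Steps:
(-1033/323 - 1568/1464) - 1*(-3377) = (-1033*1/323 - 1568*1/1464) + 3377 = (-1033/323 - 196/183) + 3377 = -252347/59109 + 3377 = 199358746/59109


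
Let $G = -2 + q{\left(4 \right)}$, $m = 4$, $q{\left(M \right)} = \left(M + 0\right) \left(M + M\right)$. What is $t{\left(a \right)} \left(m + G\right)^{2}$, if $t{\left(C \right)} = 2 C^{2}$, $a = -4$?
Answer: $36992$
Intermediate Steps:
$q{\left(M \right)} = 2 M^{2}$ ($q{\left(M \right)} = M 2 M = 2 M^{2}$)
$G = 30$ ($G = -2 + 2 \cdot 4^{2} = -2 + 2 \cdot 16 = -2 + 32 = 30$)
$t{\left(a \right)} \left(m + G\right)^{2} = 2 \left(-4\right)^{2} \left(4 + 30\right)^{2} = 2 \cdot 16 \cdot 34^{2} = 32 \cdot 1156 = 36992$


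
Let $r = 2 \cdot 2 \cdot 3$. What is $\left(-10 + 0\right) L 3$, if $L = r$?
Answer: $-360$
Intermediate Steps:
$r = 12$ ($r = 4 \cdot 3 = 12$)
$L = 12$
$\left(-10 + 0\right) L 3 = \left(-10 + 0\right) 12 \cdot 3 = \left(-10\right) 12 \cdot 3 = \left(-120\right) 3 = -360$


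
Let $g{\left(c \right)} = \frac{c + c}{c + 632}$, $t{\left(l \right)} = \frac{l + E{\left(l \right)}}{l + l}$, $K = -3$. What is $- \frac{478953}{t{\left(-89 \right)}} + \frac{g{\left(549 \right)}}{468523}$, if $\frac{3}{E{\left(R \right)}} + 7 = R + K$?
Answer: $- \frac{778354888675841181}{812835398947} \approx -9.5758 \cdot 10^{5}$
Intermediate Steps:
$E{\left(R \right)} = \frac{3}{-10 + R}$ ($E{\left(R \right)} = \frac{3}{-7 + \left(R - 3\right)} = \frac{3}{-7 + \left(-3 + R\right)} = \frac{3}{-10 + R}$)
$t{\left(l \right)} = \frac{l + \frac{3}{-10 + l}}{2 l}$ ($t{\left(l \right)} = \frac{l + \frac{3}{-10 + l}}{l + l} = \frac{l + \frac{3}{-10 + l}}{2 l}$)
$g{\left(c \right)} = \frac{2 c}{632 + c}$
$- \frac{478953}{t{\left(-89 \right)}} + \frac{g{\left(549 \right)}}{468523} = - \frac{478953}{\frac{1}{2} \frac{1}{-89} \frac{1}{-10 - 89} \left(3 - 89 \left(-10 - 89\right)\right)} + \frac{2 \cdot 549 \frac{1}{632 + 549}}{468523} = - \frac{478953}{\frac{1}{2} \left(- \frac{1}{89}\right) \frac{1}{-99} \left(3 - -8811\right)} + 2 \cdot 549 \cdot \frac{1}{1181} \cdot \frac{1}{468523} = - \frac{478953}{\frac{1}{2} \left(- \frac{1}{89}\right) \left(- \frac{1}{99}\right) \left(3 + 8811\right)} + 2 \cdot 549 \cdot \frac{1}{1181} \cdot \frac{1}{468523} = - \frac{478953}{\frac{1}{2} \left(- \frac{1}{89}\right) \left(- \frac{1}{99}\right) 8814} + \frac{1098}{1181} \cdot \frac{1}{468523} = - \frac{478953}{\frac{1469}{2937}} + \frac{1098}{553325663} = \left(-478953\right) \frac{2937}{1469} + \frac{1098}{553325663} = - \frac{1406684961}{1469} + \frac{1098}{553325663} = - \frac{778354888675841181}{812835398947}$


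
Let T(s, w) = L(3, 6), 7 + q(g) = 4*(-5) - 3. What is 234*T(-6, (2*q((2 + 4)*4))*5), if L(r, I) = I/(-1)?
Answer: -1404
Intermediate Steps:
L(r, I) = -I (L(r, I) = I*(-1) = -I)
q(g) = -30 (q(g) = -7 + (4*(-5) - 3) = -7 + (-20 - 3) = -7 - 23 = -30)
T(s, w) = -6 (T(s, w) = -1*6 = -6)
234*T(-6, (2*q((2 + 4)*4))*5) = 234*(-6) = -1404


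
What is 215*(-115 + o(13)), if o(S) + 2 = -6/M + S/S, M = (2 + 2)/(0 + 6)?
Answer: -26875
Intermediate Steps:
M = 2/3 (M = 4/6 = 4*(1/6) = 2/3 ≈ 0.66667)
o(S) = -10 (o(S) = -2 + (-6/2/3 + S/S) = -2 + (-6*3/2 + 1) = -2 + (-9 + 1) = -2 - 8 = -10)
215*(-115 + o(13)) = 215*(-115 - 10) = 215*(-125) = -26875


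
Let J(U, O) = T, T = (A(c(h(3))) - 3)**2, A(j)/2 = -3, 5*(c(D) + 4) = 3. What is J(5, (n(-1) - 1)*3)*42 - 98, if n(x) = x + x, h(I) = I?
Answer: 3304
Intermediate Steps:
c(D) = -17/5 (c(D) = -4 + (1/5)*3 = -4 + 3/5 = -17/5)
A(j) = -6 (A(j) = 2*(-3) = -6)
n(x) = 2*x
T = 81 (T = (-6 - 3)**2 = (-9)**2 = 81)
J(U, O) = 81
J(5, (n(-1) - 1)*3)*42 - 98 = 81*42 - 98 = 3402 - 98 = 3304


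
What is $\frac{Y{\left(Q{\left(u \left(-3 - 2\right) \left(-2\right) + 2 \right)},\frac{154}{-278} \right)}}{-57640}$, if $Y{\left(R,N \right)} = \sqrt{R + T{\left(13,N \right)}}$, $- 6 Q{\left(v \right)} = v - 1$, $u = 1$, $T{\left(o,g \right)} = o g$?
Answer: $- \frac{i \sqrt{6284190}}{48071760} \approx - 5.2148 \cdot 10^{-5} i$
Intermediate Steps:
$T{\left(o,g \right)} = g o$
$Q{\left(v \right)} = \frac{1}{6} - \frac{v}{6}$ ($Q{\left(v \right)} = - \frac{v - 1}{6} = - \frac{-1 + v}{6} = \frac{1}{6} - \frac{v}{6}$)
$Y{\left(R,N \right)} = \sqrt{R + 13 N}$ ($Y{\left(R,N \right)} = \sqrt{R + N 13} = \sqrt{R + 13 N}$)
$\frac{Y{\left(Q{\left(u \left(-3 - 2\right) \left(-2\right) + 2 \right)},\frac{154}{-278} \right)}}{-57640} = \frac{\sqrt{\left(\frac{1}{6} - \frac{1 \left(-3 - 2\right) \left(-2\right) + 2}{6}\right) + 13 \frac{154}{-278}}}{-57640} = \sqrt{\left(\frac{1}{6} - \frac{1 \left(\left(-5\right) \left(-2\right)\right) + 2}{6}\right) + 13 \cdot 154 \left(- \frac{1}{278}\right)} \left(- \frac{1}{57640}\right) = \sqrt{\left(\frac{1}{6} - \frac{1 \cdot 10 + 2}{6}\right) + 13 \left(- \frac{77}{139}\right)} \left(- \frac{1}{57640}\right) = \sqrt{\left(\frac{1}{6} - \frac{10 + 2}{6}\right) - \frac{1001}{139}} \left(- \frac{1}{57640}\right) = \sqrt{\left(\frac{1}{6} - 2\right) - \frac{1001}{139}} \left(- \frac{1}{57640}\right) = \sqrt{- \frac{11}{6} - \frac{1001}{139}} \left(- \frac{1}{57640}\right) = \sqrt{- \frac{7535}{834}} \left(- \frac{1}{57640}\right) = \frac{i \sqrt{6284190}}{834} \left(- \frac{1}{57640}\right) = - \frac{i \sqrt{6284190}}{48071760}$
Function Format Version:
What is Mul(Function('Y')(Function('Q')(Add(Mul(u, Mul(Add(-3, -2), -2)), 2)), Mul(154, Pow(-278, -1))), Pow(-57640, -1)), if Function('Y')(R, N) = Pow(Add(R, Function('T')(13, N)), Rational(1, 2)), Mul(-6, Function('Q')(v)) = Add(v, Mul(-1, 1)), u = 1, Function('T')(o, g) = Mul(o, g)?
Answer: Mul(Rational(-1, 48071760), I, Pow(6284190, Rational(1, 2))) ≈ Mul(-5.2148e-5, I)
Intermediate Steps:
Function('T')(o, g) = Mul(g, o)
Function('Q')(v) = Add(Rational(1, 6), Mul(Rational(-1, 6), v)) (Function('Q')(v) = Mul(Rational(-1, 6), Add(v, Mul(-1, 1))) = Mul(Rational(-1, 6), Add(v, -1)) = Mul(Rational(-1, 6), Add(-1, v)) = Add(Rational(1, 6), Mul(Rational(-1, 6), v)))
Function('Y')(R, N) = Pow(Add(R, Mul(13, N)), Rational(1, 2)) (Function('Y')(R, N) = Pow(Add(R, Mul(N, 13)), Rational(1, 2)) = Pow(Add(R, Mul(13, N)), Rational(1, 2)))
Mul(Function('Y')(Function('Q')(Add(Mul(u, Mul(Add(-3, -2), -2)), 2)), Mul(154, Pow(-278, -1))), Pow(-57640, -1)) = Mul(Pow(Add(Add(Rational(1, 6), Mul(Rational(-1, 6), Add(Mul(1, Mul(Add(-3, -2), -2)), 2))), Mul(13, Mul(154, Pow(-278, -1)))), Rational(1, 2)), Pow(-57640, -1)) = Mul(Pow(Add(Add(Rational(1, 6), Mul(Rational(-1, 6), Add(Mul(1, Mul(-5, -2)), 2))), Mul(13, Mul(154, Rational(-1, 278)))), Rational(1, 2)), Rational(-1, 57640)) = Mul(Pow(Add(Add(Rational(1, 6), Mul(Rational(-1, 6), Add(Mul(1, 10), 2))), Mul(13, Rational(-77, 139))), Rational(1, 2)), Rational(-1, 57640)) = Mul(Pow(Add(Add(Rational(1, 6), Mul(Rational(-1, 6), Add(10, 2))), Rational(-1001, 139)), Rational(1, 2)), Rational(-1, 57640)) = Mul(Pow(Add(Add(Rational(1, 6), Mul(Rational(-1, 6), 12)), Rational(-1001, 139)), Rational(1, 2)), Rational(-1, 57640)) = Mul(Pow(Add(Add(Rational(1, 6), -2), Rational(-1001, 139)), Rational(1, 2)), Rational(-1, 57640)) = Mul(Pow(Add(Rational(-11, 6), Rational(-1001, 139)), Rational(1, 2)), Rational(-1, 57640)) = Mul(Pow(Rational(-7535, 834), Rational(1, 2)), Rational(-1, 57640)) = Mul(Mul(Rational(1, 834), I, Pow(6284190, Rational(1, 2))), Rational(-1, 57640)) = Mul(Rational(-1, 48071760), I, Pow(6284190, Rational(1, 2)))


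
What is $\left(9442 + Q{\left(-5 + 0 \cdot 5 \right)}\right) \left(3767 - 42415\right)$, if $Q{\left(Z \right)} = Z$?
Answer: $-364721176$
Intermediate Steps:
$\left(9442 + Q{\left(-5 + 0 \cdot 5 \right)}\right) \left(3767 - 42415\right) = \left(9442 + \left(-5 + 0 \cdot 5\right)\right) \left(3767 - 42415\right) = \left(9442 + \left(-5 + 0\right)\right) \left(-38648\right) = \left(9442 - 5\right) \left(-38648\right) = 9437 \left(-38648\right) = -364721176$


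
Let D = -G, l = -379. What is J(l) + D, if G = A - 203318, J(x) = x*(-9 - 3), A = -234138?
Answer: 442004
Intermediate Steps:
J(x) = -12*x (J(x) = x*(-12) = -12*x)
G = -437456 (G = -234138 - 203318 = -437456)
D = 437456 (D = -1*(-437456) = 437456)
J(l) + D = -12*(-379) + 437456 = 4548 + 437456 = 442004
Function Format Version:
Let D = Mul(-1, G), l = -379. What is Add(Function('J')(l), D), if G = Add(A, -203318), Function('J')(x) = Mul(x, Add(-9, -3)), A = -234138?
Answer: 442004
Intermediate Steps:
Function('J')(x) = Mul(-12, x) (Function('J')(x) = Mul(x, -12) = Mul(-12, x))
G = -437456 (G = Add(-234138, -203318) = -437456)
D = 437456 (D = Mul(-1, -437456) = 437456)
Add(Function('J')(l), D) = Add(Mul(-12, -379), 437456) = Add(4548, 437456) = 442004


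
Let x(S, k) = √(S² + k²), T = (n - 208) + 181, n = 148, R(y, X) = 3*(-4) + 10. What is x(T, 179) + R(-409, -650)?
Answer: -2 + √46682 ≈ 214.06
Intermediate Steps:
R(y, X) = -2 (R(y, X) = -12 + 10 = -2)
T = 121 (T = (148 - 208) + 181 = -60 + 181 = 121)
x(T, 179) + R(-409, -650) = √(121² + 179²) - 2 = √(14641 + 32041) - 2 = √46682 - 2 = -2 + √46682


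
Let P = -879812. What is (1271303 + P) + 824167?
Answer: 1215658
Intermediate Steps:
(1271303 + P) + 824167 = (1271303 - 879812) + 824167 = 391491 + 824167 = 1215658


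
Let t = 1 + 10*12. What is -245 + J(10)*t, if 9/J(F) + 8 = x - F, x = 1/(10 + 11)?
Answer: -115234/377 ≈ -305.66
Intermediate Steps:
x = 1/21 ≈ 0.047619
J(F) = 9/(-167/21 - F) (J(F) = 9/(-8 + (1/21 - F)) = 9/(-167/21 - F))
t = 121 (t = 1 + 120 = 121)
-245 + J(10)*t = -245 - 189/(167 + 21*10)*121 = -245 - 189/(167 + 210)*121 = -245 - 189/377*121 = -245 - 22869/377 = -115234/377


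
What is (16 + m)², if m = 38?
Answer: 2916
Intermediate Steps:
(16 + m)² = (16 + 38)² = 54² = 2916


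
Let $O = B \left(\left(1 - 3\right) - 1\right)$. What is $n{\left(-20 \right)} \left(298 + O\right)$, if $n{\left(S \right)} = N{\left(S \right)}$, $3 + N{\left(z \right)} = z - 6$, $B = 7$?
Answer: $-8033$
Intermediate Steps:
$N{\left(z \right)} = -9 + z$ ($N{\left(z \right)} = -3 + \left(z - 6\right) = -3 + \left(-6 + z\right) = -9 + z$)
$n{\left(S \right)} = -9 + S$
$O = -21$ ($O = 7 \left(\left(1 - 3\right) - 1\right) = 7 \left(-2 - 1\right) = 7 \left(-3\right) = -21$)
$n{\left(-20 \right)} \left(298 + O\right) = \left(-9 - 20\right) \left(298 - 21\right) = \left(-29\right) 277 = -8033$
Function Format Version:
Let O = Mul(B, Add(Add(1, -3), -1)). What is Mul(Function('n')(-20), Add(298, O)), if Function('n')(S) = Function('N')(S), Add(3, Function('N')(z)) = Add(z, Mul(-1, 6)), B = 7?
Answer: -8033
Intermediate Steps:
Function('N')(z) = Add(-9, z) (Function('N')(z) = Add(-3, Add(z, Mul(-1, 6))) = Add(-3, Add(z, -6)) = Add(-3, Add(-6, z)) = Add(-9, z))
Function('n')(S) = Add(-9, S)
O = -21 (O = Mul(7, Add(Add(1, -3), -1)) = Mul(7, Add(-2, -1)) = Mul(7, -3) = -21)
Mul(Function('n')(-20), Add(298, O)) = Mul(Add(-9, -20), Add(298, -21)) = Mul(-29, 277) = -8033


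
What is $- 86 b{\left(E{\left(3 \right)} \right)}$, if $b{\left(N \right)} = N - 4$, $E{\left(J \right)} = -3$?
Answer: $602$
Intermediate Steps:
$b{\left(N \right)} = -4 + N$ ($b{\left(N \right)} = N - 4 = -4 + N$)
$- 86 b{\left(E{\left(3 \right)} \right)} = - 86 \left(-4 - 3\right) = \left(-86\right) \left(-7\right) = 602$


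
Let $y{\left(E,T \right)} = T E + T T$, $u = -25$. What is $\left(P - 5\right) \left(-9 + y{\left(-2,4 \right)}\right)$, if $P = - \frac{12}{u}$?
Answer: $\frac{113}{25} \approx 4.52$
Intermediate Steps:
$P = \frac{12}{25}$ ($P = - \frac{12}{-25} = \left(-12\right) \left(- \frac{1}{25}\right) = \frac{12}{25} \approx 0.48$)
$y{\left(E,T \right)} = T^{2} + E T$ ($y{\left(E,T \right)} = E T + T^{2} = T^{2} + E T$)
$\left(P - 5\right) \left(-9 + y{\left(-2,4 \right)}\right) = \left(\frac{12}{25} - 5\right) \left(-9 + 4 \left(-2 + 4\right)\right) = - \frac{113 \left(-9 + 4 \cdot 2\right)}{25} = - \frac{113 \left(-9 + 8\right)}{25} = \left(- \frac{113}{25}\right) \left(-1\right) = \frac{113}{25}$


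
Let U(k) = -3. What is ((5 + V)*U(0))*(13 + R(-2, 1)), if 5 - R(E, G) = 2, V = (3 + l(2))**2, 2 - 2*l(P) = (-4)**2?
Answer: -1008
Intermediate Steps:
l(P) = -7 (l(P) = 1 - 1/2*(-4)**2 = 1 - 1/2*16 = 1 - 8 = -7)
V = 16 (V = (3 - 7)**2 = (-4)**2 = 16)
R(E, G) = 3 (R(E, G) = 5 - 1*2 = 5 - 2 = 3)
((5 + V)*U(0))*(13 + R(-2, 1)) = ((5 + 16)*(-3))*(13 + 3) = (21*(-3))*16 = -63*16 = -1008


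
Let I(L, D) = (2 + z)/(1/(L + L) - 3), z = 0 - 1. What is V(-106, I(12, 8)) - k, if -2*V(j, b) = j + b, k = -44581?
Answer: 3169026/71 ≈ 44634.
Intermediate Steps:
z = -1
I(L, D) = 1/(-3 + 1/(2*L)) (I(L, D) = (2 - 1)/(1/(L + L) - 3) = 1/(1/(2*L) - 3) = 1/(-3 + 1/(2*L)))
V(j, b) = -b/2 - j/2 (V(j, b) = -(j + b)/2 = -(b + j)/2 = -b/2 - j/2)
V(-106, I(12, 8)) - k = (-(-1)*12/(-1 + 6*12) - 1/2*(-106)) - 1*(-44581) = (-(-1)*12/(-1 + 72) + 53) + 44581 = (-(-1)*12/71 + 53) + 44581 = (-1/2*(-24/71) + 53) + 44581 = (12/71 + 53) + 44581 = 3775/71 + 44581 = 3169026/71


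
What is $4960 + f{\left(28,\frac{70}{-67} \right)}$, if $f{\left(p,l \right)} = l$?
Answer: $\frac{332250}{67} \approx 4959.0$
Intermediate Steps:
$4960 + f{\left(28,\frac{70}{-67} \right)} = 4960 + \frac{70}{-67} = 4960 + 70 \left(- \frac{1}{67}\right) = 4960 - \frac{70}{67} = \frac{332250}{67}$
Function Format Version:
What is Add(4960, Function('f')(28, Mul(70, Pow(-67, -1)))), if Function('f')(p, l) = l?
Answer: Rational(332250, 67) ≈ 4959.0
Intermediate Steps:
Add(4960, Function('f')(28, Mul(70, Pow(-67, -1)))) = Add(4960, Mul(70, Pow(-67, -1))) = Add(4960, Mul(70, Rational(-1, 67))) = Add(4960, Rational(-70, 67)) = Rational(332250, 67)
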